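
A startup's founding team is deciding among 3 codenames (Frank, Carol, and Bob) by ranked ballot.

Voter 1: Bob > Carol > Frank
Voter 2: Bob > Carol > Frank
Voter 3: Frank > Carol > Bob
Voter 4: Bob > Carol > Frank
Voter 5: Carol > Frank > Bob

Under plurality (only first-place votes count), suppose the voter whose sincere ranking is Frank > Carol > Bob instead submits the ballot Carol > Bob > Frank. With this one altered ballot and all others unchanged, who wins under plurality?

Bob

First-place totals with the altered ballot: Frank 0, Carol 2, Bob 3.
The winner is unchanged: still Bob.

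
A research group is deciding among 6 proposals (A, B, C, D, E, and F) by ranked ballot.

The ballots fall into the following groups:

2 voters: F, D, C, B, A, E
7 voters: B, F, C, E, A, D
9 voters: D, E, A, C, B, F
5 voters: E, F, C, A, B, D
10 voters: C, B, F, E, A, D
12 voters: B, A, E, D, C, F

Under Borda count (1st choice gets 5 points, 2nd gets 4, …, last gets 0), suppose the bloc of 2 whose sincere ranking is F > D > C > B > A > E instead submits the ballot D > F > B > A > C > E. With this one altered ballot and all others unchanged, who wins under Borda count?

Borda totals with the altered ballot: A 106, B 155, C 118, D 79, E 131, F 86.
The winner is unchanged: still B.

B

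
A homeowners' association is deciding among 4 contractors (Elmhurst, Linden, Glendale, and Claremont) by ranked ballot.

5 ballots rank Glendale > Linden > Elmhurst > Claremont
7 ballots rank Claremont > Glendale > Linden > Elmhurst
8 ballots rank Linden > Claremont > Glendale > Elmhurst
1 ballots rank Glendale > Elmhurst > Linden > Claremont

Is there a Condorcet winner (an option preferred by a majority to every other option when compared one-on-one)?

Head-to-head results (21 voters total):
Elmhurst vs Linden: Linden wins 20–1.
Elmhurst vs Glendale: Glendale wins 21–0.
Elmhurst vs Claremont: Claremont wins 15–6.
Linden vs Glendale: Glendale wins 13–8.
Linden vs Claremont: Linden wins 14–7.
Glendale vs Claremont: Claremont wins 15–6.
No candidate beats all others: Linden beats Claremont beats Glendale beats Linden, a majority cycle.

No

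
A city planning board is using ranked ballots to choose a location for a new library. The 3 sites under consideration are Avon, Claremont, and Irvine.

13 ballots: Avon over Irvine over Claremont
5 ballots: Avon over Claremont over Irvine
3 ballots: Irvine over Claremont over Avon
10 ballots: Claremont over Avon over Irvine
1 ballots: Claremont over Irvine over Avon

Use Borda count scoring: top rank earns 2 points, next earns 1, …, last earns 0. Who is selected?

Avon

Borda scores:
  Avon: 13·2 + 5·2 + 3·0 + 10·1 + 0 = 46
  Claremont: 13·0 + 5·1 + 3·1 + 10·2 + 2 = 30
  Irvine: 13·1 + 5·0 + 3·2 + 10·0 + 1 = 20
Avon has the highest total.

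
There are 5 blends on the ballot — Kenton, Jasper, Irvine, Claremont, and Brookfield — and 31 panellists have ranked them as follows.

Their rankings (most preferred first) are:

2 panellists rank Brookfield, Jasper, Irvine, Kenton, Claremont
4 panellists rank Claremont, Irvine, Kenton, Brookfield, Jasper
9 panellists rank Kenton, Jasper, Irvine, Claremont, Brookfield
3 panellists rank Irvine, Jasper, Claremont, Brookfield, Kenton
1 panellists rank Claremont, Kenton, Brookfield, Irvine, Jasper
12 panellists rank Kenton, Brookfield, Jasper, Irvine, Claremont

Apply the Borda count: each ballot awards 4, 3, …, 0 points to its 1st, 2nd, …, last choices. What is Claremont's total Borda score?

35

Borda scores:
  Kenton: 2·1 + 4·2 + 9·4 + 3·0 + 3 + 12·4 = 97
  Jasper: 2·3 + 4·0 + 9·3 + 3·3 + 0 + 12·2 = 66
  Irvine: 2·2 + 4·3 + 9·2 + 3·4 + 1 + 12·1 = 59
  Claremont: 2·0 + 4·4 + 9·1 + 3·2 + 4 + 12·0 = 35
  Brookfield: 2·4 + 4·1 + 9·0 + 3·1 + 2 + 12·3 = 53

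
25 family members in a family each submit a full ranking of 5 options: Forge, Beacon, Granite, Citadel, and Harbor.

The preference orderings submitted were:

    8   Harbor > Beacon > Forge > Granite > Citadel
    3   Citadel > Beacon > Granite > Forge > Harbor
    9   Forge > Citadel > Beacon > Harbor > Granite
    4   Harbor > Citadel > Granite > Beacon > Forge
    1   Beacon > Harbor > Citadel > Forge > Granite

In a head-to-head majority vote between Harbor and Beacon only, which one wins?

Beacon

Ballots ranking Harbor above Beacon: 8+4 = 12.
Ballots ranking Beacon above Harbor: 3+9+1 = 13.
Beacon wins the head-to-head, 13–12.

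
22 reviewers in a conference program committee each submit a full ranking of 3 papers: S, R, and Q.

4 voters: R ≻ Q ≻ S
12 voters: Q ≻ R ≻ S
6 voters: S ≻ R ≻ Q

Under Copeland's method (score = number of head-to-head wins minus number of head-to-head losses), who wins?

Q

Pairwise results:
  S vs R: R wins 16–6.
  S vs Q: Q wins 16–6.
  R vs Q: Q wins 12–10.
Copeland scores (wins − losses):
  S: 0 − 2 = -2
  R: 1 − 1 = 0
  Q: 2 − 0 = 2
Q has the best Copeland score.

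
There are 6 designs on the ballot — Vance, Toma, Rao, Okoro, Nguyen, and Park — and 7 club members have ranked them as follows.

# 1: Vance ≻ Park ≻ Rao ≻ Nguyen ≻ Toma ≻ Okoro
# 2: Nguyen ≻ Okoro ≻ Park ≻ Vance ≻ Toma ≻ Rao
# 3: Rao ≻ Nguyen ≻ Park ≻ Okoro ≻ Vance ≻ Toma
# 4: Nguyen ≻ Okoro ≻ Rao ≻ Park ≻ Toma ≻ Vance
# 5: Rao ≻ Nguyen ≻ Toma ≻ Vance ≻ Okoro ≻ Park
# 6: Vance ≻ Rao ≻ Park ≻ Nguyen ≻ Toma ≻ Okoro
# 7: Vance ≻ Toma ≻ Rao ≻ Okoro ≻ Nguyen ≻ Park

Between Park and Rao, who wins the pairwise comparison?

Rao

Ballots ranking Park above Rao: 2.
Ballots ranking Rao above Park: 5.
Rao wins the head-to-head, 5–2.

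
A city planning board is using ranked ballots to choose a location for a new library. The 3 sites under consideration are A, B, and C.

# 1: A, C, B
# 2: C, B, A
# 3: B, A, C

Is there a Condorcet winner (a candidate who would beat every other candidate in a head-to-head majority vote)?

Head-to-head results (3 voters total):
A vs B: B wins 2–1.
A vs C: A wins 2–1.
B vs C: C wins 2–1.
No candidate beats all others: A beats C beats B beats A, a majority cycle.

No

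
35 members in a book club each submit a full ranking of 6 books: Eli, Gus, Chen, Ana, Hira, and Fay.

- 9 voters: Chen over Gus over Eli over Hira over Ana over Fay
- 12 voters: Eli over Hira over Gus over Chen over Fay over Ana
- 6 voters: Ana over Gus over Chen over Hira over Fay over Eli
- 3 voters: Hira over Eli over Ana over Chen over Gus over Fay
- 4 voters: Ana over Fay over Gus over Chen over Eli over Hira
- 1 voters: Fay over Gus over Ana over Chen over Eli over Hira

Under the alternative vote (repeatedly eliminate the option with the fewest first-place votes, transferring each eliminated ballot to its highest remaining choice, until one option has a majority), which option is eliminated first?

Round 1: Eli 12, Ana 10, Chen 9, Hira 3, Fay 1, Gus 0. Gus has the fewest and is eliminated.
Round 2: Eli 12, Ana 10, Chen 9, Hira 3, Fay 1. Fay has the fewest and is eliminated.
Round 3: Eli 12, Ana 11, Chen 9, Hira 3. Hira has the fewest and is eliminated.
Round 4: Eli 15, Ana 11, Chen 9. Chen has the fewest and is eliminated.
Round 5: Eli 24, Ana 11. Eli has a majority.

Gus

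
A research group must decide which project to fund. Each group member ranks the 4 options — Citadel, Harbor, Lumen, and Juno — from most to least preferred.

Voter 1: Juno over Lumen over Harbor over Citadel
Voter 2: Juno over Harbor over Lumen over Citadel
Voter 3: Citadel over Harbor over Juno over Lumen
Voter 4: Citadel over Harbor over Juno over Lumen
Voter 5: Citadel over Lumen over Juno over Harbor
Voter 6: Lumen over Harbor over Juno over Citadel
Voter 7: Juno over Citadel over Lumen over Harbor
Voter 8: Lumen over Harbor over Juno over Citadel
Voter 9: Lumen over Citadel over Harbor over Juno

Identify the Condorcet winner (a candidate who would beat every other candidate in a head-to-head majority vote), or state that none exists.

There is no Condorcet winner

Head-to-head results (9 voters total):
Citadel vs Harbor: Citadel wins 5–4.
Citadel vs Lumen: Lumen wins 5–4.
Citadel vs Juno: Juno wins 5–4.
Harbor vs Lumen: Lumen wins 6–3.
Harbor vs Juno: Harbor wins 5–4.
Lumen vs Juno: Juno wins 5–4.
No candidate beats all others: Citadel beats Harbor beats Juno beats Citadel, a majority cycle.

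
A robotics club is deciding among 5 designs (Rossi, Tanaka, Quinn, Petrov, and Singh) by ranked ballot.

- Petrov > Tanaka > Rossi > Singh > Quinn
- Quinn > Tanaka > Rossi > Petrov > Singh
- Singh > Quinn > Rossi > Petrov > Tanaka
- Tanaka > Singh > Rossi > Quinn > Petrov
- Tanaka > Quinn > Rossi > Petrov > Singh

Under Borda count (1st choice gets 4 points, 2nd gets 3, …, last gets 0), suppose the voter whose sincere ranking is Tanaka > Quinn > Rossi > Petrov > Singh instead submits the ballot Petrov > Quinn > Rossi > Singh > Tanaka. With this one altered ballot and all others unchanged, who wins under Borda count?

Quinn

Borda totals with the altered ballot: Rossi 10, Tanaka 10, Quinn 11, Petrov 10, Singh 9.
The switch changes the winner from Tanaka to Quinn.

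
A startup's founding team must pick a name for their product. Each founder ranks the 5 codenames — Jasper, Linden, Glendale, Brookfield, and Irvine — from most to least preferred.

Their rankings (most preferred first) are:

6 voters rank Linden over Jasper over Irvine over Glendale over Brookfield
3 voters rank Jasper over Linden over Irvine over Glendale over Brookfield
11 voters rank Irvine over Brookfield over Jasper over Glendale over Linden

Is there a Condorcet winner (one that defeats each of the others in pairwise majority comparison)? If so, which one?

Head-to-head results (20 voters total):
Jasper vs Linden: Jasper wins 14–6.
Jasper vs Glendale: Jasper wins 20–0.
Jasper vs Brookfield: Brookfield wins 11–9.
Jasper vs Irvine: Irvine wins 11–9.
Linden vs Glendale: Glendale wins 11–9.
Linden vs Brookfield: Brookfield wins 11–9.
Linden vs Irvine: Irvine wins 11–9.
Glendale vs Brookfield: Brookfield wins 11–9.
Glendale vs Irvine: Irvine wins 20–0.
Brookfield vs Irvine: Irvine wins 20–0.
Irvine beats each rival — Jasper (11–9), Linden (11–9), Glendale (20–0), Brookfield (20–0) — so Irvine is the Condorcet winner.

Irvine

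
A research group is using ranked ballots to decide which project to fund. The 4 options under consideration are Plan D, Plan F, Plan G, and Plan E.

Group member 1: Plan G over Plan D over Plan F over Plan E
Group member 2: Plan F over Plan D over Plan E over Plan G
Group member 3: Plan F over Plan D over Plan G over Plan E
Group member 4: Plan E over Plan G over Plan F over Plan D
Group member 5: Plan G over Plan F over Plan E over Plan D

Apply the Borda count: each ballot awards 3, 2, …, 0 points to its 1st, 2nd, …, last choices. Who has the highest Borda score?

Plan F

Borda scores:
  Plan D: 2 + 2 + 2 + 0 + 0 = 6
  Plan F: 1 + 3 + 3 + 1 + 2 = 10
  Plan G: 3 + 0 + 1 + 2 + 3 = 9
  Plan E: 0 + 1 + 0 + 3 + 1 = 5
Plan F has the highest total.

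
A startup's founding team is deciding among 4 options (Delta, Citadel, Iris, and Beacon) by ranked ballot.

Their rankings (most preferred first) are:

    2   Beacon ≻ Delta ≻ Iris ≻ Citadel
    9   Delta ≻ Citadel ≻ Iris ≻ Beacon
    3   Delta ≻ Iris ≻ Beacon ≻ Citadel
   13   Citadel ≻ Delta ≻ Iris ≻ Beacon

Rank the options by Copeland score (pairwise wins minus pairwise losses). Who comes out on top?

Pairwise results:
  Delta vs Citadel: Delta wins 14–13.
  Delta vs Iris: Delta wins 27–0.
  Delta vs Beacon: Delta wins 25–2.
  Citadel vs Iris: Citadel wins 22–5.
  Citadel vs Beacon: Citadel wins 22–5.
  Iris vs Beacon: Iris wins 25–2.
Copeland scores (wins − losses):
  Delta: 3 − 0 = 3
  Citadel: 2 − 1 = 1
  Iris: 1 − 2 = -1
  Beacon: 0 − 3 = -3
Delta has the best Copeland score.

Delta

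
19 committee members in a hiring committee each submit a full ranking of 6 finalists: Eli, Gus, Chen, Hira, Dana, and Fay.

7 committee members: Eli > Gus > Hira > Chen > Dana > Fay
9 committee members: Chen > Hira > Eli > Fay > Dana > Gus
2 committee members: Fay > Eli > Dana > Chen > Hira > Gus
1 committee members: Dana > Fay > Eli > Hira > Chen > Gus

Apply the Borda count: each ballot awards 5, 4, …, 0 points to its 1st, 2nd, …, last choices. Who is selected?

Borda scores:
  Eli: 7·5 + 9·3 + 2·4 + 3 = 73
  Gus: 7·4 + 9·0 + 2·0 + 0 = 28
  Chen: 7·2 + 9·5 + 2·2 + 1 = 64
  Hira: 7·3 + 9·4 + 2·1 + 2 = 61
  Dana: 7·1 + 9·1 + 2·3 + 5 = 27
  Fay: 7·0 + 9·2 + 2·5 + 4 = 32
Eli has the highest total.

Eli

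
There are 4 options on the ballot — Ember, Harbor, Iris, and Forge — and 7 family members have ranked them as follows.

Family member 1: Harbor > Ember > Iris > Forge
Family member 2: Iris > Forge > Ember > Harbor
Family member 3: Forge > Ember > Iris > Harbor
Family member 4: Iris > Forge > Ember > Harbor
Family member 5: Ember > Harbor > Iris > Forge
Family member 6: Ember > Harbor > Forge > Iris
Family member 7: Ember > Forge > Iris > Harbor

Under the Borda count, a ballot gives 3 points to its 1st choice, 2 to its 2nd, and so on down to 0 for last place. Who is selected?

Ember

Borda scores:
  Ember: 2 + 1 + 2 + 1 + 3 + 3 + 3 = 15
  Harbor: 3 + 0 + 0 + 0 + 2 + 2 + 0 = 7
  Iris: 1 + 3 + 1 + 3 + 1 + 0 + 1 = 10
  Forge: 0 + 2 + 3 + 2 + 0 + 1 + 2 = 10
Ember has the highest total.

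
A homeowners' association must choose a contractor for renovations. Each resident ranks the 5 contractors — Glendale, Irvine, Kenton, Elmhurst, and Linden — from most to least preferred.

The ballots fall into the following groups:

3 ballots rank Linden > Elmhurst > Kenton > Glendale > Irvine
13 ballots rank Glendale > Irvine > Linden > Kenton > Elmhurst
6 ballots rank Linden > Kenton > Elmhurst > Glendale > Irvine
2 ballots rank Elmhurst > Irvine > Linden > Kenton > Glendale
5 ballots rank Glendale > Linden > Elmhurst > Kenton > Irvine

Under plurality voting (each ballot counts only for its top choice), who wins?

Glendale

First-place vote totals:
  Glendale: 18
  Irvine: 0
  Kenton: 0
  Elmhurst: 2
  Linden: 9
Glendale has the most first-place votes.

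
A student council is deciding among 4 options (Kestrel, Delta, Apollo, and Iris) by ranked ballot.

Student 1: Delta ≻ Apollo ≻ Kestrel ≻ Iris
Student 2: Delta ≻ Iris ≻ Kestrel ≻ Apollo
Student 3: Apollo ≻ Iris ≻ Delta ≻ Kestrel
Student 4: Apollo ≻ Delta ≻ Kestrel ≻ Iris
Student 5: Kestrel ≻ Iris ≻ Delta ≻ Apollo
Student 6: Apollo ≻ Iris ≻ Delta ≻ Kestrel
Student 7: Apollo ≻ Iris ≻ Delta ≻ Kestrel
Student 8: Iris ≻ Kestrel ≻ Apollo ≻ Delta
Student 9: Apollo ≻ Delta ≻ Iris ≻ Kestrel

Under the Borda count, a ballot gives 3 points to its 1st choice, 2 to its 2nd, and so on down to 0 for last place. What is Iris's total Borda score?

14

Borda scores:
  Kestrel: 1 + 1 + 0 + 1 + 3 + 0 + 0 + 2 + 0 = 8
  Delta: 3 + 3 + 1 + 2 + 1 + 1 + 1 + 0 + 2 = 14
  Apollo: 2 + 0 + 3 + 3 + 0 + 3 + 3 + 1 + 3 = 18
  Iris: 0 + 2 + 2 + 0 + 2 + 2 + 2 + 3 + 1 = 14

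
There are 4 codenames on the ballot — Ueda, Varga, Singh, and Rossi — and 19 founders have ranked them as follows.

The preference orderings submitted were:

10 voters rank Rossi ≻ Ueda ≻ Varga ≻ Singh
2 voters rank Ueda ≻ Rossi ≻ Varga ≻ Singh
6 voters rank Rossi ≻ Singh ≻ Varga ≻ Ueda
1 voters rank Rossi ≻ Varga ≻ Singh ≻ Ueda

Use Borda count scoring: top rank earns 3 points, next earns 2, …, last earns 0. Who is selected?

Rossi

Borda scores:
  Ueda: 10·2 + 2·3 + 6·0 + 0 = 26
  Varga: 10·1 + 2·1 + 6·1 + 2 = 20
  Singh: 10·0 + 2·0 + 6·2 + 1 = 13
  Rossi: 10·3 + 2·2 + 6·3 + 3 = 55
Rossi has the highest total.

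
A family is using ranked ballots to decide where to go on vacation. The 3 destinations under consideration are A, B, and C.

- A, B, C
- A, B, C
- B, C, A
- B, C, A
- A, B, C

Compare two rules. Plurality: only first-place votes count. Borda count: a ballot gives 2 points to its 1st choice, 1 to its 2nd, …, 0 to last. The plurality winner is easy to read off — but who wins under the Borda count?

Plurality first-place counts: A 3, B 2, C 0 → A.
Borda totals: A 6, B 7, C 2 → B.

B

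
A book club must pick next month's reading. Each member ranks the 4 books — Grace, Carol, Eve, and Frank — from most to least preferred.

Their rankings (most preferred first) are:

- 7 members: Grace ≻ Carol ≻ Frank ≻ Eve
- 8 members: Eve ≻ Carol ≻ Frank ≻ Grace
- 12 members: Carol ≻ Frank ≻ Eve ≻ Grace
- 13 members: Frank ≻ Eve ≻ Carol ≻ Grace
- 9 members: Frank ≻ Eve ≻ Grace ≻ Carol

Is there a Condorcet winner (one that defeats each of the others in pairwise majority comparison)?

Head-to-head results (49 voters total):
Grace vs Carol: Carol wins 33–16.
Grace vs Eve: Eve wins 42–7.
Grace vs Frank: Frank wins 42–7.
Carol vs Eve: Eve wins 30–19.
Carol vs Frank: Carol wins 27–22.
Eve vs Frank: Frank wins 41–8.
No candidate beats all others: Carol beats Frank beats Eve beats Carol, a majority cycle.

No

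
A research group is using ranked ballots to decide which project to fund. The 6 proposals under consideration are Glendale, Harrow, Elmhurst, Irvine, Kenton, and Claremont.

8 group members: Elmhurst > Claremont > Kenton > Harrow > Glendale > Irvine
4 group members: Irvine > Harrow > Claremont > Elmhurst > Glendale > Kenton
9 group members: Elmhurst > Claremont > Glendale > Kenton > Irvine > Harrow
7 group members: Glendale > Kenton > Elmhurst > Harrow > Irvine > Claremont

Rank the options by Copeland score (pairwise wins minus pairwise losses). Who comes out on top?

Pairwise results:
  Glendale vs Harrow: Glendale wins 16–12.
  Glendale vs Elmhurst: Elmhurst wins 21–7.
  Glendale vs Irvine: Glendale wins 24–4.
  Glendale vs Kenton: Glendale wins 20–8.
  Glendale vs Claremont: Claremont wins 21–7.
  Harrow vs Elmhurst: Elmhurst wins 24–4.
  Harrow vs Irvine: Harrow wins 15–13.
  Harrow vs Kenton: Kenton wins 24–4.
  Harrow vs Claremont: Claremont wins 17–11.
  Elmhurst vs Irvine: Elmhurst wins 24–4.
  Elmhurst vs Kenton: Elmhurst wins 21–7.
  Elmhurst vs Claremont: Elmhurst wins 24–4.
  Irvine vs Kenton: Kenton wins 24–4.
  Irvine vs Claremont: Claremont wins 17–11.
  Kenton vs Claremont: Claremont wins 21–7.
Copeland scores (wins − losses):
  Glendale: 3 − 2 = 1
  Harrow: 1 − 4 = -3
  Elmhurst: 5 − 0 = 5
  Irvine: 0 − 5 = -5
  Kenton: 2 − 3 = -1
  Claremont: 4 − 1 = 3
Elmhurst has the best Copeland score.

Elmhurst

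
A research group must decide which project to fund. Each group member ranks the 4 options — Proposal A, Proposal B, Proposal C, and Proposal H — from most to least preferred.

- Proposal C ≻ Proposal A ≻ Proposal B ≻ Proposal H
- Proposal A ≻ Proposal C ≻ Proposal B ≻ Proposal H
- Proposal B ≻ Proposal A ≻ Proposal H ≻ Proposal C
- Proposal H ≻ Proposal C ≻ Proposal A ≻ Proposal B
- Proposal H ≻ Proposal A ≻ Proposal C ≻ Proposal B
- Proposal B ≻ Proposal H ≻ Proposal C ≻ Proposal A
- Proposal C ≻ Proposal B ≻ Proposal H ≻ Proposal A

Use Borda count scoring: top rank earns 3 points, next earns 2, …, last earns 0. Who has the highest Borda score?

Borda scores:
  Proposal A: 2 + 3 + 2 + 1 + 2 + 0 + 0 = 10
  Proposal B: 1 + 1 + 3 + 0 + 0 + 3 + 2 = 10
  Proposal C: 3 + 2 + 0 + 2 + 1 + 1 + 3 = 12
  Proposal H: 0 + 0 + 1 + 3 + 3 + 2 + 1 = 10
Proposal C has the highest total.

Proposal C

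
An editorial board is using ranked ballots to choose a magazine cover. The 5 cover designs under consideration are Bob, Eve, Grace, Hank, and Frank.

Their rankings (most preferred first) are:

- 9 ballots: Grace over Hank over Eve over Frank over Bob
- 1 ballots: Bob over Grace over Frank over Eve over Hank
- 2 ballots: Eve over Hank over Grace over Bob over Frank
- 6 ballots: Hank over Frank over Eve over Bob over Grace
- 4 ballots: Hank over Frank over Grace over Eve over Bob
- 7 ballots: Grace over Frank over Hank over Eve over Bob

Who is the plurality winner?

First-place vote totals:
  Bob: 1
  Eve: 2
  Grace: 16
  Hank: 10
  Frank: 0
Grace has the most first-place votes.

Grace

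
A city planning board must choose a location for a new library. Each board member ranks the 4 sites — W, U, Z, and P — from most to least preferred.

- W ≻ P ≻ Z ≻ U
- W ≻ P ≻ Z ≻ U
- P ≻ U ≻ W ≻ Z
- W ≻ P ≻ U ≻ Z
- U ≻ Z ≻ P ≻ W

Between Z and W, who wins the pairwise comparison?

Ballots ranking Z above W: 1.
Ballots ranking W above Z: 4.
W wins the head-to-head, 4–1.

W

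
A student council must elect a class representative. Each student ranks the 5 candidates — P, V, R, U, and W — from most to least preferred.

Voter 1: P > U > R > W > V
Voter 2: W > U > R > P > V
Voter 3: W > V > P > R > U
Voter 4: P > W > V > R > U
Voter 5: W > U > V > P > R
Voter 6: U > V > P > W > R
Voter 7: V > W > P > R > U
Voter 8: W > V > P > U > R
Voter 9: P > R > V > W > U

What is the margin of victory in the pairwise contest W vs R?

Ballots ranking W above R: 7.
Ballots ranking R above W: 2.
W wins 7–2, a margin of 5.

5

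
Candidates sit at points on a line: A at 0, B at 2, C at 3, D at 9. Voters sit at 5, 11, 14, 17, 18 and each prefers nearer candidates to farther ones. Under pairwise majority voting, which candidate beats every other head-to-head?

With single-peaked preferences on a line, the Condorcet winner is the candidate closest to the median voter.
The median voter (position 14) is closest to D at 9.
Check: D vs B — voters closer to D: 4 of 5.

D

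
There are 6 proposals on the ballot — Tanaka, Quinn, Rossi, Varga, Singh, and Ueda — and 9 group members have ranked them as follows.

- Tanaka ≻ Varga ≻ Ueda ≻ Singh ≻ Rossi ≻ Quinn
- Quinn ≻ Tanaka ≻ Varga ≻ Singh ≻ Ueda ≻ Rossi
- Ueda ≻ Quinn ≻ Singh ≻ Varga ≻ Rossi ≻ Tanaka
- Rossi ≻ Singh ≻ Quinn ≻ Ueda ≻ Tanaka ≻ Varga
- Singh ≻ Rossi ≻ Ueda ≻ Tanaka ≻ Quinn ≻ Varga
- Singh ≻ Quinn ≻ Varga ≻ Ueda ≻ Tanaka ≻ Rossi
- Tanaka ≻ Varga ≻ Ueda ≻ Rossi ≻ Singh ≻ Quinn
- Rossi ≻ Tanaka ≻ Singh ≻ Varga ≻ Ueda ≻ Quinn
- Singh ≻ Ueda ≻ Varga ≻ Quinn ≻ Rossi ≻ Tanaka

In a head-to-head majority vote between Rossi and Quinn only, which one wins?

Ballots ranking Rossi above Quinn: 5.
Ballots ranking Quinn above Rossi: 4.
Rossi wins the head-to-head, 5–4.

Rossi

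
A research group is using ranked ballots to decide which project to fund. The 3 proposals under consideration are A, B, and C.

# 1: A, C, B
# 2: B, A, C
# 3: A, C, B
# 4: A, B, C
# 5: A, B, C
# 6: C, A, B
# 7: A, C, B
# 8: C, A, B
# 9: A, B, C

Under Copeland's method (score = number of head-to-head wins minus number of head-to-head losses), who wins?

Pairwise results:
  A vs B: A wins 8–1.
  A vs C: A wins 7–2.
  B vs C: C wins 5–4.
Copeland scores (wins − losses):
  A: 2 − 0 = 2
  B: 0 − 2 = -2
  C: 1 − 1 = 0
A has the best Copeland score.

A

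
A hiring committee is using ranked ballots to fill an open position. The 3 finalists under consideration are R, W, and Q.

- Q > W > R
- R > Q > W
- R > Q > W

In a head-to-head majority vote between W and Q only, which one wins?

Q

Ballots ranking W above Q: 0.
Ballots ranking Q above W: 3.
Q wins the head-to-head, 3–0.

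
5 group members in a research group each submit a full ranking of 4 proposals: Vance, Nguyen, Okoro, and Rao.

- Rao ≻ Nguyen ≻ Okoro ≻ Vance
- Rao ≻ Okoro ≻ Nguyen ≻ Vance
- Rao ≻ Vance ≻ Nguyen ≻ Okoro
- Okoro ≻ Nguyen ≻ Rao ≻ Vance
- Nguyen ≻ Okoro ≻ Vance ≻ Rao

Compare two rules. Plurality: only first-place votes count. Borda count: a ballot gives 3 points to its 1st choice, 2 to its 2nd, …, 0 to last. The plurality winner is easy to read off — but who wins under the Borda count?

Rao

Plurality first-place counts: Vance 0, Nguyen 1, Okoro 1, Rao 3 → Rao.
Borda totals: Vance 3, Nguyen 9, Okoro 8, Rao 10 → Rao.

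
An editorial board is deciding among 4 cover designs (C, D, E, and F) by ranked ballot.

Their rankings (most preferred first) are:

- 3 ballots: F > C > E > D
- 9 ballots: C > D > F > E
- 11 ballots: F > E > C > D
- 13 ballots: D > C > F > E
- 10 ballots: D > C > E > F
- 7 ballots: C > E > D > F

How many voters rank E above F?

17

Ballots ranking E above F: 10+7 = 17.
Ballots ranking F above E: 3+9+11+13 = 36.
So 17 of 53 voters prefer E to F.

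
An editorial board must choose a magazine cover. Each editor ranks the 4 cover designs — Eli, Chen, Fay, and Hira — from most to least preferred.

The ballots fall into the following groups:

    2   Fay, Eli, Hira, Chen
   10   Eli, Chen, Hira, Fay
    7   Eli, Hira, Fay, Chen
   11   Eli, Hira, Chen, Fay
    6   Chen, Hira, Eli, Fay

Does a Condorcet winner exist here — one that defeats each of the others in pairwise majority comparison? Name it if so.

Eli

Head-to-head results (36 voters total):
Eli vs Chen: Eli wins 30–6.
Eli vs Fay: Eli wins 34–2.
Eli vs Hira: Eli wins 30–6.
Chen vs Fay: Chen wins 27–9.
Chen vs Hira: Hira wins 20–16.
Fay vs Hira: Hira wins 34–2.
Eli beats each rival — Chen (30–6), Fay (34–2), Hira (30–6) — so Eli is the Condorcet winner.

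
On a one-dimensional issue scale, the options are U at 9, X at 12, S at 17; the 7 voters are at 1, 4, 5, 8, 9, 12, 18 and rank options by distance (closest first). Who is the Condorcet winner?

U

With single-peaked preferences on a line, the Condorcet winner is the candidate closest to the median voter.
The median voter (position 8) is closest to U at 9.
Check: U vs X — voters closer to U: 5 of 7.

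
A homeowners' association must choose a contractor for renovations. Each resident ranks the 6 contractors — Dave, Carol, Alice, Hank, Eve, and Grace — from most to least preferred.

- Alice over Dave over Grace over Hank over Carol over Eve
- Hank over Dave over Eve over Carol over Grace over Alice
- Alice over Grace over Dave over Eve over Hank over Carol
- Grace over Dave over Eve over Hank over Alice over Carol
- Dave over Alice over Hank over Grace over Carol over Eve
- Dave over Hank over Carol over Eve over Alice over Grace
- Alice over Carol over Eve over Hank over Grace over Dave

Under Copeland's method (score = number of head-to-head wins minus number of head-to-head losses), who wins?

Dave

Pairwise results:
  Dave vs Carol: Dave wins 6–1.
  Dave vs Alice: Dave wins 4–3.
  Dave vs Hank: Dave wins 5–2.
  Dave vs Eve: Dave wins 6–1.
  Dave vs Grace: Dave wins 4–3.
  Carol vs Alice: Alice wins 5–2.
  Carol vs Hank: Hank wins 6–1.
  Carol vs Eve: Carol wins 4–3.
  Carol vs Grace: Grace wins 4–3.
  Alice vs Hank: Alice wins 4–3.
  Alice vs Eve: Alice wins 4–3.
  Alice vs Grace: Alice wins 5–2.
  Hank vs Eve: Hank wins 4–3.
  Hank vs Grace: Hank wins 4–3.
  Eve vs Grace: Grace wins 4–3.
Copeland scores (wins − losses):
  Dave: 5 − 0 = 5
  Carol: 1 − 4 = -3
  Alice: 4 − 1 = 3
  Hank: 3 − 2 = 1
  Eve: 0 − 5 = -5
  Grace: 2 − 3 = -1
Dave has the best Copeland score.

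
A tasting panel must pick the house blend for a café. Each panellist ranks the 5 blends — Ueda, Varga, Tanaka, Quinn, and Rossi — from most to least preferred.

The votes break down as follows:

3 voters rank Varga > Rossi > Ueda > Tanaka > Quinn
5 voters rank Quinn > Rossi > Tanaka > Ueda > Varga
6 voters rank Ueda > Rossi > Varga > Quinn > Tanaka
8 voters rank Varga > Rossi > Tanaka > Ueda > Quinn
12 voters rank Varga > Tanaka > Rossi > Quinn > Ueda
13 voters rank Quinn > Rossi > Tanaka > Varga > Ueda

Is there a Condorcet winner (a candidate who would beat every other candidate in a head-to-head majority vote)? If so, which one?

Rossi

Head-to-head results (47 voters total):
Ueda vs Varga: Varga wins 36–11.
Ueda vs Tanaka: Tanaka wins 38–9.
Ueda vs Quinn: Quinn wins 30–17.
Ueda vs Rossi: Rossi wins 41–6.
Varga vs Tanaka: Varga wins 29–18.
Varga vs Quinn: Varga wins 29–18.
Varga vs Rossi: Rossi wins 24–23.
Tanaka vs Quinn: Quinn wins 24–23.
Tanaka vs Rossi: Rossi wins 35–12.
Quinn vs Rossi: Rossi wins 29–18.
Rossi beats each rival — Ueda (41–6), Varga (24–23), Tanaka (35–12), Quinn (29–18) — so Rossi is the Condorcet winner.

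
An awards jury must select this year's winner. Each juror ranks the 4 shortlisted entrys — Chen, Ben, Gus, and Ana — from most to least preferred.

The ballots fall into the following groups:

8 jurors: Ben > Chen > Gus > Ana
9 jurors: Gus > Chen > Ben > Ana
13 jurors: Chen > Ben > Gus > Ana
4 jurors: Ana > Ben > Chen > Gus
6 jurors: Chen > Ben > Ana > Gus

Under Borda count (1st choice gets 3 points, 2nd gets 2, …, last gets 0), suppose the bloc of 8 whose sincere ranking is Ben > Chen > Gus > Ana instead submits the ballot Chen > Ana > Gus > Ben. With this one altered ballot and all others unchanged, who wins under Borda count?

Chen

Borda totals with the altered ballot: Chen 103, Ben 55, Gus 48, Ana 34.
The winner is unchanged: still Chen.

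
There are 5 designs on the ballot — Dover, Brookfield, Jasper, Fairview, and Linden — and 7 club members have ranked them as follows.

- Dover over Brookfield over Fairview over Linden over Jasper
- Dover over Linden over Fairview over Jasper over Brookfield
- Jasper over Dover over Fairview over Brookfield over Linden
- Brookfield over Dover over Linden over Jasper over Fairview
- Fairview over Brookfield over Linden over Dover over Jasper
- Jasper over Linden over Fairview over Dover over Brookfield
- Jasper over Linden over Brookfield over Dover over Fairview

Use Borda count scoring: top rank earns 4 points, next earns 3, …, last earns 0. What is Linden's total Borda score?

14

Borda scores:
  Dover: 4 + 4 + 3 + 3 + 1 + 1 + 1 = 17
  Brookfield: 3 + 0 + 1 + 4 + 3 + 0 + 2 = 13
  Jasper: 0 + 1 + 4 + 1 + 0 + 4 + 4 = 14
  Fairview: 2 + 2 + 2 + 0 + 4 + 2 + 0 = 12
  Linden: 1 + 3 + 0 + 2 + 2 + 3 + 3 = 14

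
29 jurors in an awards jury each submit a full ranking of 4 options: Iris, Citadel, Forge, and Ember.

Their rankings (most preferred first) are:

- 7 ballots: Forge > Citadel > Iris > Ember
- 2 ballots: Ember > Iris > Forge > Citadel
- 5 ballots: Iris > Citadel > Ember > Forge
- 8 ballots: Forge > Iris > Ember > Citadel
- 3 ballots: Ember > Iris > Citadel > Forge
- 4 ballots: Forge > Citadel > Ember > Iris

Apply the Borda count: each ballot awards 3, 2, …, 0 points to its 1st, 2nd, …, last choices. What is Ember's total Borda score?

Borda scores:
  Iris: 7·1 + 2·2 + 5·3 + 8·2 + 3·2 + 4·0 = 48
  Citadel: 7·2 + 2·0 + 5·2 + 8·0 + 3·1 + 4·2 = 35
  Forge: 7·3 + 2·1 + 5·0 + 8·3 + 3·0 + 4·3 = 59
  Ember: 7·0 + 2·3 + 5·1 + 8·1 + 3·3 + 4·1 = 32

32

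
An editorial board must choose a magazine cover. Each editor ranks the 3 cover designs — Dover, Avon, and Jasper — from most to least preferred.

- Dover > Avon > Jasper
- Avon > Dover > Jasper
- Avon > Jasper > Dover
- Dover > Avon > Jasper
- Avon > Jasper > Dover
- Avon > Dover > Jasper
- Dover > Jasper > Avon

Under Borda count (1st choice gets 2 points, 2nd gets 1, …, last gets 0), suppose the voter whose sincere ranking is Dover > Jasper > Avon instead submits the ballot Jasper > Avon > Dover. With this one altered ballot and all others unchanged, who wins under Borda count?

Borda totals with the altered ballot: Dover 6, Avon 11, Jasper 4.
The winner is unchanged: still Avon.

Avon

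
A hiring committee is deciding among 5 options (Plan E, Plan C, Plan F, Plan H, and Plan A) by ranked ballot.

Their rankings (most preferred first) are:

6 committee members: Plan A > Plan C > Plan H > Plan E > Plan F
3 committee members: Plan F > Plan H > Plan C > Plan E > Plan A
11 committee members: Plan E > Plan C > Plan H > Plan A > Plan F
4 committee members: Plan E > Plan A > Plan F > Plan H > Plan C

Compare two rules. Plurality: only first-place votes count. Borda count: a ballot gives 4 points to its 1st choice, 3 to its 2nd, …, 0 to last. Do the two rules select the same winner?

Plurality first-place counts: Plan E 15, Plan C 0, Plan F 3, Plan H 0, Plan A 6 → Plan E.
Borda totals: Plan E 69, Plan C 57, Plan F 20, Plan H 47, Plan A 47 → Plan E.
The two rules agree on Plan E.

Yes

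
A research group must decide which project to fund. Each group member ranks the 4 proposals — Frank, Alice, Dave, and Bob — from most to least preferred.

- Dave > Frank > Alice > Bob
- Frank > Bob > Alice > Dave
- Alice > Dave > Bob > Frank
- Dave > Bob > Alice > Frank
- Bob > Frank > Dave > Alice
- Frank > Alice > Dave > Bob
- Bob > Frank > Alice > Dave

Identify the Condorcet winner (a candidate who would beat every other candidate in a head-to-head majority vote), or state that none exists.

Head-to-head results (7 voters total):
Frank vs Alice: Frank wins 5–2.
Frank vs Dave: Frank wins 4–3.
Frank vs Bob: Bob wins 4–3.
Alice vs Dave: Alice wins 4–3.
Alice vs Bob: Bob wins 4–3.
Dave vs Bob: Dave wins 4–3.
No candidate beats all others: Frank beats Dave beats Bob beats Frank, a majority cycle.

None — there is no Condorcet winner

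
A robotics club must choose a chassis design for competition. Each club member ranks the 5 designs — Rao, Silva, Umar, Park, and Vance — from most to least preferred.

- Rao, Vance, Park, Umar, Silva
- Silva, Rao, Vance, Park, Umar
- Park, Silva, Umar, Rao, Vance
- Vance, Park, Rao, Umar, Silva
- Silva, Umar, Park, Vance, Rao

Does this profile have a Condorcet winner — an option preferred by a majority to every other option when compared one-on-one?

No

Head-to-head results (5 voters total):
Rao vs Silva: Silva wins 3–2.
Rao vs Umar: Rao wins 3–2.
Rao vs Park: Park wins 3–2.
Rao vs Vance: Rao wins 3–2.
Silva vs Umar: Silva wins 3–2.
Silva vs Park: Park wins 3–2.
Silva vs Vance: Silva wins 3–2.
Umar vs Park: Park wins 4–1.
Umar vs Vance: Vance wins 3–2.
Park vs Vance: Vance wins 3–2.
No candidate beats all others: Rao beats Vance beats Park beats Rao, a majority cycle.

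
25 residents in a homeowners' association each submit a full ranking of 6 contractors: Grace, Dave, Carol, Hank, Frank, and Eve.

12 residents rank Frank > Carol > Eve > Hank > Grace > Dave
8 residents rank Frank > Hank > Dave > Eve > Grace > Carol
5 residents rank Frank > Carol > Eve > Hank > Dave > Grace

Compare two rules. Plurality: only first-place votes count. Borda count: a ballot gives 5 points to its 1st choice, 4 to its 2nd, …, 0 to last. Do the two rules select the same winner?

Plurality first-place counts: Grace 0, Dave 0, Carol 0, Hank 0, Frank 25, Eve 0 → Frank.
Borda totals: Grace 20, Dave 29, Carol 68, Hank 66, Frank 125, Eve 67 → Frank.
The two rules agree on Frank.

Yes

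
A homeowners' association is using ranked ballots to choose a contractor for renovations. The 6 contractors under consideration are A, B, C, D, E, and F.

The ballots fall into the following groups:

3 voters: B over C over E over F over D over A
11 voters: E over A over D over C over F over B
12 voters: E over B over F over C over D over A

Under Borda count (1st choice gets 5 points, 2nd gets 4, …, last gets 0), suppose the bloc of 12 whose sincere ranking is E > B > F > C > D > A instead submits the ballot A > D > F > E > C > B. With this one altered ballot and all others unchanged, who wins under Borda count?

Borda totals with the altered ballot: A 104, B 15, C 46, D 84, E 88, F 53.
The switch changes the winner from E to A.

A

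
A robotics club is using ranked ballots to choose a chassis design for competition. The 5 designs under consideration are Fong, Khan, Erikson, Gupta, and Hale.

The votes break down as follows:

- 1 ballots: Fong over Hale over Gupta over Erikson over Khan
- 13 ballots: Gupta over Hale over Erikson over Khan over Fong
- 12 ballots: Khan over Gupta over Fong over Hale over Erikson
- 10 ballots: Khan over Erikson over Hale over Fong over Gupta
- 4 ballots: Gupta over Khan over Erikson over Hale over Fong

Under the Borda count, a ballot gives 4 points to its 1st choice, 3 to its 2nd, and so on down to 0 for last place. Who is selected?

Khan

Borda scores:
  Fong: 4 + 13·0 + 12·2 + 10·1 + 4·0 = 38
  Khan: 0 + 13·1 + 12·4 + 10·4 + 4·3 = 113
  Erikson: 1 + 13·2 + 12·0 + 10·3 + 4·2 = 65
  Gupta: 2 + 13·4 + 12·3 + 10·0 + 4·4 = 106
  Hale: 3 + 13·3 + 12·1 + 10·2 + 4·1 = 78
Khan has the highest total.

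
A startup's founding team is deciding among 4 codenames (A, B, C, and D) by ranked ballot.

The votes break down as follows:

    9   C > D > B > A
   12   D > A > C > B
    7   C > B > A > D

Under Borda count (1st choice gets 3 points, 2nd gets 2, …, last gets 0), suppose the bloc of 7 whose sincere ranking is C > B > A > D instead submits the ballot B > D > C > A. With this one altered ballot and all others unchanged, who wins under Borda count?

Borda totals with the altered ballot: A 24, B 30, C 46, D 68.
The switch changes the winner from C to D.

D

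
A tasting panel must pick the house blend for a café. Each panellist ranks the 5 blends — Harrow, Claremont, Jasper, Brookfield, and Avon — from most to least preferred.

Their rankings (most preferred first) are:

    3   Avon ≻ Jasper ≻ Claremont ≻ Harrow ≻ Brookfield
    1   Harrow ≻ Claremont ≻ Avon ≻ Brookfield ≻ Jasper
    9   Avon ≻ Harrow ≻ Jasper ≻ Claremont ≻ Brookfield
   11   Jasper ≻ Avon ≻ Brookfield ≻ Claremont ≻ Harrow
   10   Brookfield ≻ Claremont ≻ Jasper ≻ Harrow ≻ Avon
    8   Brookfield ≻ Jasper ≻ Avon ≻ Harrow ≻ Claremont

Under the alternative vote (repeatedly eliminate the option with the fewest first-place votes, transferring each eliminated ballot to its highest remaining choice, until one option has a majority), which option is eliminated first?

Round 1: Brookfield 18, Avon 12, Jasper 11, Harrow 1, Claremont 0. Claremont has the fewest and is eliminated.
Round 2: Brookfield 18, Avon 12, Jasper 11, Harrow 1. Harrow has the fewest and is eliminated.
Round 3: Brookfield 18, Avon 13, Jasper 11. Jasper has the fewest and is eliminated.
Round 4: Avon 24, Brookfield 18. Avon has a majority.

Claremont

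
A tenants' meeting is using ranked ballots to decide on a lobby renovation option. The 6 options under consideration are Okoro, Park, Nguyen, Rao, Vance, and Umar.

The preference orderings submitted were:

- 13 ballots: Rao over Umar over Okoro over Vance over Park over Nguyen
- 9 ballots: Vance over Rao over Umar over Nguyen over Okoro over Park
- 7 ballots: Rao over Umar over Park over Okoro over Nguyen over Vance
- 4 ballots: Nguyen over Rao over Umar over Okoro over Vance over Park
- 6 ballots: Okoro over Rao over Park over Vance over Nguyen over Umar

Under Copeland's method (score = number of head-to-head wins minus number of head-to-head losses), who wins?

Pairwise results:
  Okoro vs Park: Okoro wins 32–7.
  Okoro vs Nguyen: Okoro wins 26–13.
  Okoro vs Rao: Rao wins 33–6.
  Okoro vs Vance: Okoro wins 30–9.
  Okoro vs Umar: Umar wins 33–6.
  Park vs Nguyen: Park wins 26–13.
  Park vs Rao: Rao wins 39–0.
  Park vs Vance: Vance wins 26–13.
  Park vs Umar: Umar wins 33–6.
  Nguyen vs Rao: Rao wins 35–4.
  Nguyen vs Vance: Vance wins 28–11.
  Nguyen vs Umar: Umar wins 29–10.
  Rao vs Vance: Rao wins 30–9.
  Rao vs Umar: Rao wins 39–0.
  Vance vs Umar: Umar wins 24–15.
Copeland scores (wins − losses):
  Okoro: 3 − 2 = 1
  Park: 1 − 4 = -3
  Nguyen: 0 − 5 = -5
  Rao: 5 − 0 = 5
  Vance: 2 − 3 = -1
  Umar: 4 − 1 = 3
Rao has the best Copeland score.

Rao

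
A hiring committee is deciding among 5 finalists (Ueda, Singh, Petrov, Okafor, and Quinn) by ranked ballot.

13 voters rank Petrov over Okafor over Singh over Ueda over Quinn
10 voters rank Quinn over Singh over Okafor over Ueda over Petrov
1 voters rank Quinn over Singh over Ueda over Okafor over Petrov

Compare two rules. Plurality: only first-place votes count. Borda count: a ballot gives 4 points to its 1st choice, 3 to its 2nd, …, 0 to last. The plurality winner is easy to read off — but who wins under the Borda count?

Plurality first-place counts: Ueda 0, Singh 0, Petrov 13, Okafor 0, Quinn 11 → Petrov.
Borda totals: Ueda 25, Singh 59, Petrov 52, Okafor 60, Quinn 44 → Okafor.

Okafor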